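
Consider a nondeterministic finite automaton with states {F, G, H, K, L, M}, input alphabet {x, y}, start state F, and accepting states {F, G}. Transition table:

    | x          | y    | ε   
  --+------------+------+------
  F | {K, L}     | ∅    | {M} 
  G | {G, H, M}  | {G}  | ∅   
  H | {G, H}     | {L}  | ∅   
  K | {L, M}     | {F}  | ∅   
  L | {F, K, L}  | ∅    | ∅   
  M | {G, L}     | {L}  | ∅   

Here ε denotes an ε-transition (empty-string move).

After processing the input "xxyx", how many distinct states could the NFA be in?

Start: ε-closure({F}) = {F, M}.
Read 'x': {F, M} → {G, K, L}.
Read 'x': {G, K, L} → {F, G, H, K, L, M}.
Read 'y': {F, G, H, K, L, M} → {F, G, L, M}.
Read 'x': {F, G, L, M} → {F, G, H, K, L, M}.
That set has 6 states.

6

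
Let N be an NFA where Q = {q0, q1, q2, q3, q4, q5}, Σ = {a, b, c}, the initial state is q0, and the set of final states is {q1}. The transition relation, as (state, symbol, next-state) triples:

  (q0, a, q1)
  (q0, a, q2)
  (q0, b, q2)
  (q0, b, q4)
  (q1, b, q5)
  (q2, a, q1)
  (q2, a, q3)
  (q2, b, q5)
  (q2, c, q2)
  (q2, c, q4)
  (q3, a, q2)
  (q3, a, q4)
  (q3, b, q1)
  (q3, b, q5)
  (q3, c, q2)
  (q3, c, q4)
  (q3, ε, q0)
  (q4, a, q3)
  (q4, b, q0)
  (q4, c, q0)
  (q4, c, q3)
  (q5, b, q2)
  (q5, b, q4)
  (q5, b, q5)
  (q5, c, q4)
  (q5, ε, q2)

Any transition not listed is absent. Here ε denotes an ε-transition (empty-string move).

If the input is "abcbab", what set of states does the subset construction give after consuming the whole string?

{q1, q2, q4, q5}

Start in {q0}.
Read 'a': {q0} → {q1, q2}.
Read 'b': {q1, q2} → {q2, q5}.
Read 'c': {q2, q5} → {q2, q4}.
Read 'b': {q2, q4} → {q0, q2, q5}.
Read 'a': {q0, q2, q5} → {q0, q1, q2, q3}.
Read 'b': {q0, q1, q2, q3} → {q1, q2, q4, q5}.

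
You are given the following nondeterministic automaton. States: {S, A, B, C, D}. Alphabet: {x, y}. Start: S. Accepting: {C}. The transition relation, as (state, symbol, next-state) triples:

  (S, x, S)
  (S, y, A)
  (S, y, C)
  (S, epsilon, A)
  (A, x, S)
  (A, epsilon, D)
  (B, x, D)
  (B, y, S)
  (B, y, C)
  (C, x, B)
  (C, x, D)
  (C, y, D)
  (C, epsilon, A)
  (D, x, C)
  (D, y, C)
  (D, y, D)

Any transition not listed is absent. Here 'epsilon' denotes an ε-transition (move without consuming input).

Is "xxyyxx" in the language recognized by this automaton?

Yes

Start: ε-closure({S}) = {S, A, D}.
Read 'x': S→{S}, A→{S}, D→{C}; union {S, C}; ε-closure = {S, A, C, D}.
Read 'x': S→{S}, A→{S}, C→{B, D}, D→{C}; union {S, B, C, D}; ε-closure = {S, A, B, C, D}.
Read 'y': S→{A, C}, A→∅, B→{S, C}, C→{D}, D→{C, D}; now {S, A, C, D}.
Read 'y': S→{A, C}, A→∅, C→{D}, D→{C, D}; now {A, C, D}.
Read 'x': A→{S}, C→{B, D}, D→{C}; union {S, B, C, D}; ε-closure = {S, A, B, C, D}.
Read 'x': S→{S}, A→{S}, B→{D}, C→{B, D}, D→{C}; union {S, B, C, D}; ε-closure = {S, A, B, C, D}.
The final set {S, A, B, C, D} contains the accepting state C.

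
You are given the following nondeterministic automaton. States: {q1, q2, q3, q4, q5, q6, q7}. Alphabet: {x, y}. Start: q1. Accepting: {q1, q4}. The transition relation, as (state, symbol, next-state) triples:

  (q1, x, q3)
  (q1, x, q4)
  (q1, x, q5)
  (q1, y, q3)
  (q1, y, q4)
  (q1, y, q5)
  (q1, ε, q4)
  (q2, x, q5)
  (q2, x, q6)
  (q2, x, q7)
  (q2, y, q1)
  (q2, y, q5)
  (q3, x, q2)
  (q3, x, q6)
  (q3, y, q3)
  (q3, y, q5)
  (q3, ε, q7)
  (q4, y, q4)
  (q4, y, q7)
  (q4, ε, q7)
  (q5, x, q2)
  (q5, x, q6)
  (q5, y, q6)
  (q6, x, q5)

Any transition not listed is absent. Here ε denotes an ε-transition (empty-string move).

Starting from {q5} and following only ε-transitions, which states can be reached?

Begin with {q5}.
No ε-moves leave this set, so the closure equals the set itself.

{q5}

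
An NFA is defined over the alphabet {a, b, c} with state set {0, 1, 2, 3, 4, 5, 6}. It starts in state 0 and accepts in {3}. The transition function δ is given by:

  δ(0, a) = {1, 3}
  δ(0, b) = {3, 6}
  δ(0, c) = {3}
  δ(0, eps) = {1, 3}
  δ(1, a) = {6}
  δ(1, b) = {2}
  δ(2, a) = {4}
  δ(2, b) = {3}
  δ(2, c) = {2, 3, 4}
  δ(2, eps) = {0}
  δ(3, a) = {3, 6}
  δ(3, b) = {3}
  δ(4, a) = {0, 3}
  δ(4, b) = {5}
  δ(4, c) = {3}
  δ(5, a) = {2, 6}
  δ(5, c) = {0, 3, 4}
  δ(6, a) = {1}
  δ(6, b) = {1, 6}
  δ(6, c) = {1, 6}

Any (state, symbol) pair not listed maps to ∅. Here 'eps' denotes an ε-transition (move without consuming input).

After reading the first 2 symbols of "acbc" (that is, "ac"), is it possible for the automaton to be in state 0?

No

Start: ε-closure({0}) = {0, 1, 3}.
Read 'a': 0→{1, 3}, 1→{6}, 3→{3, 6}; now {1, 3, 6}.
Read 'c': 1→∅, 3→∅, 6→{1, 6}; now {1, 6}.
State 0 is not in {1, 6}.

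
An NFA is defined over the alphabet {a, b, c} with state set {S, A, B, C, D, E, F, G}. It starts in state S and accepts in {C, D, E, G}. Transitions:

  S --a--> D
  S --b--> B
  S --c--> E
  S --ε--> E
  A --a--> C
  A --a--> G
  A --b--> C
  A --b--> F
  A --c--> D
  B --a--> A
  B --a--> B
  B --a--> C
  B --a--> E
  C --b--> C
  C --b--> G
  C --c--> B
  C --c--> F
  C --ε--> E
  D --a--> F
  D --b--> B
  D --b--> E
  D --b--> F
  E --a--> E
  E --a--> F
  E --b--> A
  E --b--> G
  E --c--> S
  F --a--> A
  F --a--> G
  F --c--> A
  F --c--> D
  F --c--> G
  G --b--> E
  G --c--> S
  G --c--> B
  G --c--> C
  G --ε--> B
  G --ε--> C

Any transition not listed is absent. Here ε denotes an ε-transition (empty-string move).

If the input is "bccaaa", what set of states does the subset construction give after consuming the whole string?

{A, B, C, E, F, G}

Start: ε-closure({S}) = {S, E}.
Read 'b': S→{B}, E→{A, G}; union {A, B, G}; ε-closure = {A, B, C, E, G}.
Read 'c': A→{D}, B→∅, C→{B, F}, E→{S}, G→{S, B, C}; union {S, B, C, D, F}; ε-closure = {S, B, C, D, E, F}.
Read 'c': S→{E}, B→∅, C→{B, F}, D→∅, E→{S}, F→{A, D, G}; union {S, A, B, D, E, F, G}; ε-closure = {S, A, B, C, D, E, F, G}.
Read 'a': S→{D}, A→{C, G}, B→{A, B, C, E}, C→∅, D→{F}, E→{E, F}, F→{A, G}, G→∅; now {A, B, C, D, E, F, G}.
Read 'a': A→{C, G}, B→{A, B, C, E}, C→∅, D→{F}, E→{E, F}, F→{A, G}, G→∅; now {A, B, C, E, F, G}.
Read 'a': A→{C, G}, B→{A, B, C, E}, C→∅, E→{E, F}, F→{A, G}, G→∅; now {A, B, C, E, F, G}.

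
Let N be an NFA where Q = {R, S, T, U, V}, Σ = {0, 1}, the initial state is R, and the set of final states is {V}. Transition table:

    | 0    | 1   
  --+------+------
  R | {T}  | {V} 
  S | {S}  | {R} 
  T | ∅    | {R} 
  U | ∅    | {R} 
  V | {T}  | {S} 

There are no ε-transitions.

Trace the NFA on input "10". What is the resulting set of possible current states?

Start in {R}.
Read '1': R→{V}; now {V}.
Read '0': V→{T}; now {T}.

{T}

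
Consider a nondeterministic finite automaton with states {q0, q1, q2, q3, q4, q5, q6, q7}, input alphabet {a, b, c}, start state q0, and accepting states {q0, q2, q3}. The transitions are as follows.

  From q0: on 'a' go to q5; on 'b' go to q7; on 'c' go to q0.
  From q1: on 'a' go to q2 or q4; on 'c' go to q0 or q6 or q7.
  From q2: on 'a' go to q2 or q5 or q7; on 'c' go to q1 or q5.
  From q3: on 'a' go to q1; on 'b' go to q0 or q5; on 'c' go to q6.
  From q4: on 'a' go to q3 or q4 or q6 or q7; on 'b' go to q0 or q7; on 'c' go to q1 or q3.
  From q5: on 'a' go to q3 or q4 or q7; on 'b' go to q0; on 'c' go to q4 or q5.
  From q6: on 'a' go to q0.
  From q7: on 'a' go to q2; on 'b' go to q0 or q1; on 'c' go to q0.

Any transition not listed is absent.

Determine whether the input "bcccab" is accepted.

Yes

Start in {q0}.
Read 'b': {q0} → {q7}.
Read 'c': {q7} → {q0}.
Read 'c': {q0} → {q0}.
Read 'c': {q0} → {q0}.
Read 'a': {q0} → {q5}.
Read 'b': {q5} → {q0}.
The final set {q0} contains the accepting state q0.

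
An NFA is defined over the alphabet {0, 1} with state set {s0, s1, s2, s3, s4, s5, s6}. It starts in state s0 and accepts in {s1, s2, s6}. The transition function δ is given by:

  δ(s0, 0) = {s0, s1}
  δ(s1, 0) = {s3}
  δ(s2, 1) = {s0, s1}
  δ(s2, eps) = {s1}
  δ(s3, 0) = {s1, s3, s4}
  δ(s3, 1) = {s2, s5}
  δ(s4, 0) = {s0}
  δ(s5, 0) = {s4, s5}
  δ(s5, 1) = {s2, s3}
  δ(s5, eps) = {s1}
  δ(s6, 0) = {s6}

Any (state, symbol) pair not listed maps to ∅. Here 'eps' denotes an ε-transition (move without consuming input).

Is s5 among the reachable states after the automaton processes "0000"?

No

Start in {s0}.
Read '0': {s0} → {s0, s1}.
Read '0': {s0, s1} → {s0, s1, s3}.
Read '0': {s0, s1, s3} → {s0, s1, s3, s4}.
Read '0': {s0, s1, s3, s4} → {s0, s1, s3, s4}.
State s5 is not in {s0, s1, s3, s4}.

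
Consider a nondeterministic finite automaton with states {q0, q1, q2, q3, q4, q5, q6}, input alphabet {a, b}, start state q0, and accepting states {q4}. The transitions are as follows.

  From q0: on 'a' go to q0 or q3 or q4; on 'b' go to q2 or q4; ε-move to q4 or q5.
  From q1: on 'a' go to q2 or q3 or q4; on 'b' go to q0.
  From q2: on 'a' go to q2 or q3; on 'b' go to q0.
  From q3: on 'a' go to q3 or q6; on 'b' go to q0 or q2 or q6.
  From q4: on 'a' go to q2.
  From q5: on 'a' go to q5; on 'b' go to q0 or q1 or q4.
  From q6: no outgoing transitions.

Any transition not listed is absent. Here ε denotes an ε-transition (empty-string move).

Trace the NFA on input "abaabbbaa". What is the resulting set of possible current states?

{q0, q2, q3, q4, q5, q6}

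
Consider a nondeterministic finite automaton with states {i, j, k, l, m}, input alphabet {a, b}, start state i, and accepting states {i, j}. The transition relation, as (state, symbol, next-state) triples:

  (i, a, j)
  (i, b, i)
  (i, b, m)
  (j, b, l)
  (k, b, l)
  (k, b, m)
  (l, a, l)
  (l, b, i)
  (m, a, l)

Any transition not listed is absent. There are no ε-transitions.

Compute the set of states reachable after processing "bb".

{i, m}

Start in {i}.
Read 'b': i→{i, m}; now {i, m}.
Read 'b': i→{i, m}, m→∅; now {i, m}.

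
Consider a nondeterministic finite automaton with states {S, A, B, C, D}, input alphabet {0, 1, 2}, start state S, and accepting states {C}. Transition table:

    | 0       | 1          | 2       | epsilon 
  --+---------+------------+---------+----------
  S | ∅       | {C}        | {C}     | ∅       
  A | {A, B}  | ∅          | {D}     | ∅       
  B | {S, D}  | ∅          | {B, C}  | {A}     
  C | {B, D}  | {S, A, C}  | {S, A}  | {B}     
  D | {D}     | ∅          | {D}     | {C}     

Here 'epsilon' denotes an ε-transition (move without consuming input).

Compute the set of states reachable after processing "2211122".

{S, A, B, C, D}

Start in {S}.
Read '2': S→{C}; union {C}; ε-closure = {A, B, C}.
Read '2': A→{D}, B→{B, C}, C→{S, A}; now {S, A, B, C, D}.
Read '1': S→{C}, A→∅, B→∅, C→{S, A, C}, D→∅; union {S, A, C}; ε-closure = {S, A, B, C}.
Read '1': S→{C}, A→∅, B→∅, C→{S, A, C}; union {S, A, C}; ε-closure = {S, A, B, C}.
Read '1': S→{C}, A→∅, B→∅, C→{S, A, C}; union {S, A, C}; ε-closure = {S, A, B, C}.
Read '2': S→{C}, A→{D}, B→{B, C}, C→{S, A}; now {S, A, B, C, D}.
Read '2': S→{C}, A→{D}, B→{B, C}, C→{S, A}, D→{D}; now {S, A, B, C, D}.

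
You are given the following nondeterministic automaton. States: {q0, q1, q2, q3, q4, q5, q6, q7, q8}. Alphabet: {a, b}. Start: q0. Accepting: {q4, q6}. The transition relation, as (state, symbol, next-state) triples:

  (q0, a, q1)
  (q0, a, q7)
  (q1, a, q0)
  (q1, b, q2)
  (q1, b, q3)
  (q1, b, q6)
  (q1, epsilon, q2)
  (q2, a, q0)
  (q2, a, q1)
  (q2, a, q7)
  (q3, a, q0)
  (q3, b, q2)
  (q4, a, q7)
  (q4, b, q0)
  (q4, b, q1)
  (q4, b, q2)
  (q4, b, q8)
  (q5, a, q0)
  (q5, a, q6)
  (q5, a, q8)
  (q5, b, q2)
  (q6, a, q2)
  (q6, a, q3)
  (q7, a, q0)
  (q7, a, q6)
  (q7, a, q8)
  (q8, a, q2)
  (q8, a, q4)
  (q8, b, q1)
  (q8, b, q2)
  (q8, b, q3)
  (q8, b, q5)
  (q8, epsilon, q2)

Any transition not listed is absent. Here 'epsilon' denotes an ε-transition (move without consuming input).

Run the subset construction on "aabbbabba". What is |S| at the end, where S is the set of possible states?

4

Start in {q0}.
Read 'a': q0→{q1, q7}; union {q1, q7}; ε-closure = {q1, q2, q7}.
Read 'a': q1→{q0}, q2→{q0, q1, q7}, q7→{q0, q6, q8}; union {q0, q1, q6, q7, q8}; ε-closure = {q0, q1, q2, q6, q7, q8}.
Read 'b': q0→∅, q1→{q2, q3, q6}, q2→∅, q6→∅, q7→∅, q8→{q1, q2, q3, q5}; now {q1, q2, q3, q5, q6}.
Read 'b': q1→{q2, q3, q6}, q2→∅, q3→{q2}, q5→{q2}, q6→∅; now {q2, q3, q6}.
Read 'b': q2→∅, q3→{q2}, q6→∅; now {q2}.
Read 'a': q2→{q0, q1, q7}; union {q0, q1, q7}; ε-closure = {q0, q1, q2, q7}.
Read 'b': q0→∅, q1→{q2, q3, q6}, q2→∅, q7→∅; now {q2, q3, q6}.
Read 'b': q2→∅, q3→{q2}, q6→∅; now {q2}.
Read 'a': q2→{q0, q1, q7}; union {q0, q1, q7}; ε-closure = {q0, q1, q2, q7}.
That set has 4 states.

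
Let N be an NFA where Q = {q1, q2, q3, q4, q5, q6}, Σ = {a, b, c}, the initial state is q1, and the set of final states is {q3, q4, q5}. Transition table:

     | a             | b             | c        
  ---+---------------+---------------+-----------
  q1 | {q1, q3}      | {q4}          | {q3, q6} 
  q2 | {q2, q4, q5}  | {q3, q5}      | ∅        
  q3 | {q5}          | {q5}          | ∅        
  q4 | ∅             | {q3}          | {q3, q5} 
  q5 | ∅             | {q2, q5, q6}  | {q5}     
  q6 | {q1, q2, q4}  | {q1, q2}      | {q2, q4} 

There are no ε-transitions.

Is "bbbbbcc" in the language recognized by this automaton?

Start in {q1}.
Read 'b': {q1} → {q4}.
Read 'b': {q4} → {q3}.
Read 'b': {q3} → {q5}.
Read 'b': {q5} → {q2, q5, q6}.
Read 'b': {q2, q5, q6} → {q1, q2, q3, q5, q6}.
Read 'c': {q1, q2, q3, q5, q6} → {q2, q3, q4, q5, q6}.
Read 'c': {q2, q3, q4, q5, q6} → {q2, q3, q4, q5}.
The final set {q2, q3, q4, q5} contains the accepting states q3, q4, q5.

Yes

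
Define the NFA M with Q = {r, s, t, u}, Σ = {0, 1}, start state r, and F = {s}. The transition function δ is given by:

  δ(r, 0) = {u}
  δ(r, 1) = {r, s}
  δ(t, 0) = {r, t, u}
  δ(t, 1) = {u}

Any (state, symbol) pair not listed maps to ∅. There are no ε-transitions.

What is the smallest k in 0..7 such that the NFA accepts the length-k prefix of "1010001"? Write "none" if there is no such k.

1

Start in {r}.
Read '1': r→{r, s}; now {r, s}.
None of the earlier sets intersect F, but {r, s} does.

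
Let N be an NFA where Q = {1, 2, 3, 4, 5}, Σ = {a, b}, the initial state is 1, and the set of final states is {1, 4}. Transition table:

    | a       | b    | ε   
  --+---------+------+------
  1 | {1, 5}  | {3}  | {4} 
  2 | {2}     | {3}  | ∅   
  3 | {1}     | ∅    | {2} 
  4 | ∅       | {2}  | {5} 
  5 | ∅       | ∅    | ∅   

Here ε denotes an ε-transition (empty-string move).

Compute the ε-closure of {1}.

Begin with {1}.
ε-move 1 → 4; add 4.
ε-move 4 → 5; add 5.

{1, 4, 5}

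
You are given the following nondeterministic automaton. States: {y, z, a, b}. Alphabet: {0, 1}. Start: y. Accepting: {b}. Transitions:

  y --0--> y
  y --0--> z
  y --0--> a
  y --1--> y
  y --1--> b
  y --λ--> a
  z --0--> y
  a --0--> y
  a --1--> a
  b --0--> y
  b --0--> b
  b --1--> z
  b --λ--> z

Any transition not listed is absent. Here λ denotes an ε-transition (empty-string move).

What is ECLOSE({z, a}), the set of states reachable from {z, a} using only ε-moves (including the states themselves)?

Begin with {z, a}.
No ε-moves leave this set, so the closure equals the set itself.

{z, a}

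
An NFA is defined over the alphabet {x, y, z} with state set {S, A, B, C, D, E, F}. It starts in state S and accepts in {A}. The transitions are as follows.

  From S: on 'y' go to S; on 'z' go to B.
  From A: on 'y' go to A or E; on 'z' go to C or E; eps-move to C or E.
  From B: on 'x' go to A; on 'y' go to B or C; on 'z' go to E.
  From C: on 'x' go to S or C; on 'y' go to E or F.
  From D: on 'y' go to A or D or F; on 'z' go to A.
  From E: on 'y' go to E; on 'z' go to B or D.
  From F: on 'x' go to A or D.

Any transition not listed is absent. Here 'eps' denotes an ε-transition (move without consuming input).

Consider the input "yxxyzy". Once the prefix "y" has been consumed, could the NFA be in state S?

Start in {S}.
Read 'y': {S} → {S}.
State S is in {S}.

Yes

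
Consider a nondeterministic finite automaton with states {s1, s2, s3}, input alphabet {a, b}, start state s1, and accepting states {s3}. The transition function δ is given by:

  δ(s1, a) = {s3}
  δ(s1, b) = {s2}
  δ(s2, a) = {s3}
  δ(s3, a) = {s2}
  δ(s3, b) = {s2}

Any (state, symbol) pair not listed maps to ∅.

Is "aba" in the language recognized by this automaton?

Start in {s1}.
Read 'a': s1→{s3}; now {s3}.
Read 'b': s3→{s2}; now {s2}.
Read 'a': s2→{s3}; now {s3}.
The final set {s3} contains the accepting state s3.

Yes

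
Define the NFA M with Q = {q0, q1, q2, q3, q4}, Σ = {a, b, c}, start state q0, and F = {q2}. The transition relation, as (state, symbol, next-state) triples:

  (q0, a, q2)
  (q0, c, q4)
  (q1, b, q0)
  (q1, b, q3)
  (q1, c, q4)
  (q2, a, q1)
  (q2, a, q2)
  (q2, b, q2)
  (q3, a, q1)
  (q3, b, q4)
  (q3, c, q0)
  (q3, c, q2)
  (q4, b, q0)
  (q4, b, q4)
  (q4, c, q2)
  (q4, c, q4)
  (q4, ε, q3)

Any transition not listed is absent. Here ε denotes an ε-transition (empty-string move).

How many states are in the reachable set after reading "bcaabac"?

0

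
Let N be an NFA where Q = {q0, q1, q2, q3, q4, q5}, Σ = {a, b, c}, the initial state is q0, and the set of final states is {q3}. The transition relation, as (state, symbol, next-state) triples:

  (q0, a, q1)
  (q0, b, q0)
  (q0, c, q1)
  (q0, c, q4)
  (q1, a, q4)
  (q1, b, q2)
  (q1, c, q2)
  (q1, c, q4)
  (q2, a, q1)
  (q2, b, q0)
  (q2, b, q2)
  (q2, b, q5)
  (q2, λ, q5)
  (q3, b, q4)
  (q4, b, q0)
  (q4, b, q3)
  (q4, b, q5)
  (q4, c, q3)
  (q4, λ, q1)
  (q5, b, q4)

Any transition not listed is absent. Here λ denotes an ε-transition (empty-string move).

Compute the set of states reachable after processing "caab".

{q0, q2, q3, q5}

Start in {q0}.
Read 'c': q0→{q1, q4}; now {q1, q4}.
Read 'a': q1→{q4}, q4→∅; union {q4}; ε-closure = {q1, q4}.
Read 'a': q1→{q4}, q4→∅; union {q4}; ε-closure = {q1, q4}.
Read 'b': q1→{q2}, q4→{q0, q3, q5}; now {q0, q2, q3, q5}.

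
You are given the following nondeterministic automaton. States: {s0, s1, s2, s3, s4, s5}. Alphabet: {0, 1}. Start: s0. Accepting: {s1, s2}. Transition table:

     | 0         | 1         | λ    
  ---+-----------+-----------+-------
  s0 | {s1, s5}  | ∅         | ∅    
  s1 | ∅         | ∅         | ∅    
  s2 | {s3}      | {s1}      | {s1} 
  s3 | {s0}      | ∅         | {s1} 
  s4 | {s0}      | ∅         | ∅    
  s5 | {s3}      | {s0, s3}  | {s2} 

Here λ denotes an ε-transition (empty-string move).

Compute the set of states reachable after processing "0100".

{s1, s2, s3, s5}

Start in {s0}.
Read '0': s0→{s1, s5}; union {s1, s5}; ε-closure = {s1, s2, s5}.
Read '1': s1→∅, s2→{s1}, s5→{s0, s3}; now {s0, s1, s3}.
Read '0': s0→{s1, s5}, s1→∅, s3→{s0}; union {s0, s1, s5}; ε-closure = {s0, s1, s2, s5}.
Read '0': s0→{s1, s5}, s1→∅, s2→{s3}, s5→{s3}; union {s1, s3, s5}; ε-closure = {s1, s2, s3, s5}.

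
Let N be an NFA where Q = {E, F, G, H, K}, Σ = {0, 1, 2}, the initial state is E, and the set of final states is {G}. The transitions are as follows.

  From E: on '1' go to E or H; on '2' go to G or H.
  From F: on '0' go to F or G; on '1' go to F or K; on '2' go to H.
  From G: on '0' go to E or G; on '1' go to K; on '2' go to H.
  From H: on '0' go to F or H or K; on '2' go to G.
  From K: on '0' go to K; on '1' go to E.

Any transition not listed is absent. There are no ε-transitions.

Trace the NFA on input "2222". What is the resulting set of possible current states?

{G, H}

Start in {E}.
Read '2': {E} → {G, H}.
Read '2': {G, H} → {G, H}.
Read '2': {G, H} → {G, H}.
Read '2': {G, H} → {G, H}.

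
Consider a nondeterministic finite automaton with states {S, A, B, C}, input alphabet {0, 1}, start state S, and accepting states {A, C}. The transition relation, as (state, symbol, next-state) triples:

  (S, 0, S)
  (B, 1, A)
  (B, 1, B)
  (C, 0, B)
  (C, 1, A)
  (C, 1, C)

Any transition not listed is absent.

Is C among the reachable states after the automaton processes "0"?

Start in {S}.
Read '0': {S} → {S}.
State C is not in {S}.

No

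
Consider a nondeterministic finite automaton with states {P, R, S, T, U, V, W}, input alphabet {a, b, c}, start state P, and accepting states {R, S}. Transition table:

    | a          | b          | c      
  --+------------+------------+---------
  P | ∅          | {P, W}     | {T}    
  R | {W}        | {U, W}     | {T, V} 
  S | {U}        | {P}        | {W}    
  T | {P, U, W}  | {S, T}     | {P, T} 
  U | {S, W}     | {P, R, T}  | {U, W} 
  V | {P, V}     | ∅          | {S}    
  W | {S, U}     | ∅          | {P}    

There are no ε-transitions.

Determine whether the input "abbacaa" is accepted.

No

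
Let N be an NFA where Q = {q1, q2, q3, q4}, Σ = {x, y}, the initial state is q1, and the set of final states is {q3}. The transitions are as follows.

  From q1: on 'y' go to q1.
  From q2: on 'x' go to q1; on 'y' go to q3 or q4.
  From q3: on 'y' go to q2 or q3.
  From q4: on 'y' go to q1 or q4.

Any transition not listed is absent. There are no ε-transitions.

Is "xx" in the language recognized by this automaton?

Start in {q1}.
Read 'x': {q1} → ∅.
The set is empty and remains empty for the remaining 1 symbol.
The final set ∅ contains no accepting state.

No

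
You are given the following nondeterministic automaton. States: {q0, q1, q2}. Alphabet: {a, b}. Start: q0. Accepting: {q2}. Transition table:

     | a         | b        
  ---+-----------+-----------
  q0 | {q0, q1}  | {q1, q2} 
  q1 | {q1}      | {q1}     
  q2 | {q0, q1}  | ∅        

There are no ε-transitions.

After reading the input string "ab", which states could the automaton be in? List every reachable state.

{q1, q2}

Start in {q0}.
Read 'a': q0→{q0, q1}; now {q0, q1}.
Read 'b': q0→{q1, q2}, q1→{q1}; now {q1, q2}.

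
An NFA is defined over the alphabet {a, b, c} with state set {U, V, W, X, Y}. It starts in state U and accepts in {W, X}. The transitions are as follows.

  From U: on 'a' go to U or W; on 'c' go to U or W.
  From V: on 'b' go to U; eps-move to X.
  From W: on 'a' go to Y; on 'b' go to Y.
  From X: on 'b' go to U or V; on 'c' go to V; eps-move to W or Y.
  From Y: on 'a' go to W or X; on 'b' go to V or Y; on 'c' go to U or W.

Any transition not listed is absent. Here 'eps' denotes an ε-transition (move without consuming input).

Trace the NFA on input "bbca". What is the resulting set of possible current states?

Start in {U}.
Read 'b': U→∅; now ∅.
The set is empty and remains empty for the remaining 3 symbols.

∅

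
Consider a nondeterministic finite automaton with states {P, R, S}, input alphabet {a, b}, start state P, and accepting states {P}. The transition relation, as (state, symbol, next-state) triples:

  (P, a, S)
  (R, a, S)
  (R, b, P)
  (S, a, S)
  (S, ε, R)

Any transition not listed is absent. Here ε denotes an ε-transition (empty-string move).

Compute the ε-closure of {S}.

Begin with {S}.
ε-move S → R; add R.

{R, S}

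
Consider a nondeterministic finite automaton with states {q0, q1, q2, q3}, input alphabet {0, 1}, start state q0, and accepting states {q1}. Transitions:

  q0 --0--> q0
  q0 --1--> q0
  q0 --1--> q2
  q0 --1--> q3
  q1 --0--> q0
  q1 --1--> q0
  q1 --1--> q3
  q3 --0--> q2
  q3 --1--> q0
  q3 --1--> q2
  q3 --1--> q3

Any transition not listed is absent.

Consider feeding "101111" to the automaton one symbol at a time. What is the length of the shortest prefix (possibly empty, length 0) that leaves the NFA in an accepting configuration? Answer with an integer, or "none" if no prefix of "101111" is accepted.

none

Start in {q0}.
Read '1': {q0} → {q0, q2, q3}.
Read '0': {q0, q2, q3} → {q0, q2}.
Read '1': {q0, q2} → {q0, q2, q3}.
Read '1': {q0, q2, q3} → {q0, q2, q3}.
Read '1': {q0, q2, q3} → {q0, q2, q3}.
Read '1': {q0, q2, q3} → {q0, q2, q3}.
No reachable set along the way intersects F.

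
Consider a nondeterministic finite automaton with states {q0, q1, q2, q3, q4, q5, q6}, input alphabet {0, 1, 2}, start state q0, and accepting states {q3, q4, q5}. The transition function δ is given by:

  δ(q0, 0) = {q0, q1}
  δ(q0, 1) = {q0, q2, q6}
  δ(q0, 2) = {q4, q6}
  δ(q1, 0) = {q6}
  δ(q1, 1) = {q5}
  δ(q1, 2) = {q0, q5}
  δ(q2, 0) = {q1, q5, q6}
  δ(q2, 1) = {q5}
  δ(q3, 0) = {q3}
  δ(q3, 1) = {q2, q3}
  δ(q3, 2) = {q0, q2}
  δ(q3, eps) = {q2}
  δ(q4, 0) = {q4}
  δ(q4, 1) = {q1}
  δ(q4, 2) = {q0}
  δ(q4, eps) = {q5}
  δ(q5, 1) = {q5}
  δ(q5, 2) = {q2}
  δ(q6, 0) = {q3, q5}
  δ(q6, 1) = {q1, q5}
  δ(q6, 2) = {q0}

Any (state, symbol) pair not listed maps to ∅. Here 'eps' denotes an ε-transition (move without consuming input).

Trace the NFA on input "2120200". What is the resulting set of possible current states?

{q0, q1, q2, q3, q4, q5, q6}

Start in {q0}.
Read '2': {q0} → {q4, q5, q6}.
Read '1': {q4, q5, q6} → {q1, q5}.
Read '2': {q1, q5} → {q0, q2, q5}.
Read '0': {q0, q2, q5} → {q0, q1, q5, q6}.
Read '2': {q0, q1, q5, q6} → {q0, q2, q4, q5, q6}.
Read '0': {q0, q2, q4, q5, q6} → {q0, q1, q2, q3, q4, q5, q6}.
Read '0': {q0, q1, q2, q3, q4, q5, q6} → {q0, q1, q2, q3, q4, q5, q6}.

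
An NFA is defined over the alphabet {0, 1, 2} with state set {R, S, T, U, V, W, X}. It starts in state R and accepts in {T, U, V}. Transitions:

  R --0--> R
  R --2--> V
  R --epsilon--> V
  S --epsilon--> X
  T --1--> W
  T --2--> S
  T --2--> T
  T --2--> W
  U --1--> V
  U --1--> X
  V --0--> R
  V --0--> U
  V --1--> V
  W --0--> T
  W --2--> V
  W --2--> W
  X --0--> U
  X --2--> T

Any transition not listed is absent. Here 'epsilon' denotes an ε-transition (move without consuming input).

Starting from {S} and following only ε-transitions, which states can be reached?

{S, X}

Begin with {S}.
ε-move S → X; add X.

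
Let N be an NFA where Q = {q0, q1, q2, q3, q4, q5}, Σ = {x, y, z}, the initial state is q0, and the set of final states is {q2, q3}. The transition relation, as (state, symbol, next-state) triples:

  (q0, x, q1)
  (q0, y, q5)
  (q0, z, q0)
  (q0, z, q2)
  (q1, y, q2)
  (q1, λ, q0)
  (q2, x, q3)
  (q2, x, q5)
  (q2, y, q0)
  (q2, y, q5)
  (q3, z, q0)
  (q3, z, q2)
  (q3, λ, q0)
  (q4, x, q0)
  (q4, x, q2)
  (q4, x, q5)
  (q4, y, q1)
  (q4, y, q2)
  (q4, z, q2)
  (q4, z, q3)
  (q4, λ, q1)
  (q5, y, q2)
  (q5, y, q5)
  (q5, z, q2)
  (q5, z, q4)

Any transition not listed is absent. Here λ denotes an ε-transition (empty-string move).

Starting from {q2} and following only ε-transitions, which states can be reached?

{q2}

Begin with {q2}.
No ε-moves leave this set, so the closure equals the set itself.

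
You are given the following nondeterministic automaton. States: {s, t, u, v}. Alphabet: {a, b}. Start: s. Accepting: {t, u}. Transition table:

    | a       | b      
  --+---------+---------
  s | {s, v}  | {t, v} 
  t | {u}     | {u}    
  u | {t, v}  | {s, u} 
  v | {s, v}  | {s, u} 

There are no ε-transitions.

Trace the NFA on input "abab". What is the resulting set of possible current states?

Start in {s}.
Read 'a': {s} → {s, v}.
Read 'b': {s, v} → {s, t, u, v}.
Read 'a': {s, t, u, v} → {s, t, u, v}.
Read 'b': {s, t, u, v} → {s, t, u, v}.

{s, t, u, v}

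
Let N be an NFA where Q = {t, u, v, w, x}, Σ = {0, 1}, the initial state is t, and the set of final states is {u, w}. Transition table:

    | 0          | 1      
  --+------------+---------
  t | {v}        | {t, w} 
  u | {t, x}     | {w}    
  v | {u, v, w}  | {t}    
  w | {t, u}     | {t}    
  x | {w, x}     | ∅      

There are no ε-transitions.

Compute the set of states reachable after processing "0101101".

{t, w}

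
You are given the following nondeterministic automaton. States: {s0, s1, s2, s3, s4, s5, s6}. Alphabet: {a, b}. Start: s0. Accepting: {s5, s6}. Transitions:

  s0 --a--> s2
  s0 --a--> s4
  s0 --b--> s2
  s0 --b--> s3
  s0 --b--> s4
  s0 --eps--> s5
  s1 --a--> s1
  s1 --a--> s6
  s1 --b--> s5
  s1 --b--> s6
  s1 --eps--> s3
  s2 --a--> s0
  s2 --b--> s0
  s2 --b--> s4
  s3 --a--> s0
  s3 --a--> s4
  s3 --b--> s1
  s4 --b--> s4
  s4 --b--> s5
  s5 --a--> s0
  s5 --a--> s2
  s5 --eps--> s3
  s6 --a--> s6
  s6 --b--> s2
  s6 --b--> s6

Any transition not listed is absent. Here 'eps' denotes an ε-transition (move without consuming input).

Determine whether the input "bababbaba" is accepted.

Yes

Start: ε-closure({s0}) = {s0, s3, s5}.
Read 'b': s0→{s2, s3, s4}, s3→{s1}, s5→∅; now {s1, s2, s3, s4}.
Read 'a': s1→{s1, s6}, s2→{s0}, s3→{s0, s4}, s4→∅; union {s0, s1, s4, s6}; ε-closure = {s0, s1, s3, s4, s5, s6}.
Read 'b': s0→{s2, s3, s4}, s1→{s5, s6}, s3→{s1}, s4→{s4, s5}, s5→∅, s6→{s2, s6}; now {s1, s2, s3, s4, s5, s6}.
Read 'a': s1→{s1, s6}, s2→{s0}, s3→{s0, s4}, s4→∅, s5→{s0, s2}, s6→{s6}; union {s0, s1, s2, s4, s6}; ε-closure = {s0, s1, s2, s3, s4, s5, s6}.
Read 'b': s0→{s2, s3, s4}, s1→{s5, s6}, s2→{s0, s4}, s3→{s1}, s4→{s4, s5}, s5→∅, s6→{s2, s6}; now {s0, s1, s2, s3, s4, s5, s6}.
Read 'b': s0→{s2, s3, s4}, s1→{s5, s6}, s2→{s0, s4}, s3→{s1}, s4→{s4, s5}, s5→∅, s6→{s2, s6}; now {s0, s1, s2, s3, s4, s5, s6}.
Read 'a': s0→{s2, s4}, s1→{s1, s6}, s2→{s0}, s3→{s0, s4}, s4→∅, s5→{s0, s2}, s6→{s6}; union {s0, s1, s2, s4, s6}; ε-closure = {s0, s1, s2, s3, s4, s5, s6}.
Read 'b': s0→{s2, s3, s4}, s1→{s5, s6}, s2→{s0, s4}, s3→{s1}, s4→{s4, s5}, s5→∅, s6→{s2, s6}; now {s0, s1, s2, s3, s4, s5, s6}.
Read 'a': s0→{s2, s4}, s1→{s1, s6}, s2→{s0}, s3→{s0, s4}, s4→∅, s5→{s0, s2}, s6→{s6}; union {s0, s1, s2, s4, s6}; ε-closure = {s0, s1, s2, s3, s4, s5, s6}.
The final set {s0, s1, s2, s3, s4, s5, s6} contains the accepting states s5, s6.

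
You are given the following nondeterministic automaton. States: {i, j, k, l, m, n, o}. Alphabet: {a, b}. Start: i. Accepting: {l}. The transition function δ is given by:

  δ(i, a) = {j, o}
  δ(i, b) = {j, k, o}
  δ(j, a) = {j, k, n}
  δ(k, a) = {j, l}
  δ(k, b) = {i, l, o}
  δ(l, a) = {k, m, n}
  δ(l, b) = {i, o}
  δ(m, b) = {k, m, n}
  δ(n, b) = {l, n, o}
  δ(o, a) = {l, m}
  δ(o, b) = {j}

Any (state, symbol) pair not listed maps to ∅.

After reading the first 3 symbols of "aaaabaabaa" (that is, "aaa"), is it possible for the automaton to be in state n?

Yes

Start in {i}.
Read 'a': i→{j, o}; now {j, o}.
Read 'a': j→{j, k, n}, o→{l, m}; now {j, k, l, m, n}.
Read 'a': j→{j, k, n}, k→{j, l}, l→{k, m, n}, m→∅, n→∅; now {j, k, l, m, n}.
State n is in {j, k, l, m, n}.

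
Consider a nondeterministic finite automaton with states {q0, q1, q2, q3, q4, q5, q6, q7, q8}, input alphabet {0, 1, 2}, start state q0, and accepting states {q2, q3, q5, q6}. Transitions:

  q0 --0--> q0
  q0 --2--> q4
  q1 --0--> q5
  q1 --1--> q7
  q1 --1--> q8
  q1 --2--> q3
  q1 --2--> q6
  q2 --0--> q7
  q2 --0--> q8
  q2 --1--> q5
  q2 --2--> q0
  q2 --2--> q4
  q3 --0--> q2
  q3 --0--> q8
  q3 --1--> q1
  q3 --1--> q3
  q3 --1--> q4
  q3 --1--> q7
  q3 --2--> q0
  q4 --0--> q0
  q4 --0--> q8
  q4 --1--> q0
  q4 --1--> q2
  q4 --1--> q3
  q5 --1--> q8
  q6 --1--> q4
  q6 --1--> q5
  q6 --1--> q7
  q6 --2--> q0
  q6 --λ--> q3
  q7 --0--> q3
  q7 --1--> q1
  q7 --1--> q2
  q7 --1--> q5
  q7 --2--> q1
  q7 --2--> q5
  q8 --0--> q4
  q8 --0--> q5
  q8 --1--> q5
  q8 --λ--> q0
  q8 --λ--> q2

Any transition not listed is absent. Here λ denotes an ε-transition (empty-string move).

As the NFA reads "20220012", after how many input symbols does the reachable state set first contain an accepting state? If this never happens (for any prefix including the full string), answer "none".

Start in {q0}.
Read '2': {q0} → {q4}.
Read '0': {q4} → {q0, q2, q8}.
None of the earlier sets intersect F, but {q0, q2, q8} does.

2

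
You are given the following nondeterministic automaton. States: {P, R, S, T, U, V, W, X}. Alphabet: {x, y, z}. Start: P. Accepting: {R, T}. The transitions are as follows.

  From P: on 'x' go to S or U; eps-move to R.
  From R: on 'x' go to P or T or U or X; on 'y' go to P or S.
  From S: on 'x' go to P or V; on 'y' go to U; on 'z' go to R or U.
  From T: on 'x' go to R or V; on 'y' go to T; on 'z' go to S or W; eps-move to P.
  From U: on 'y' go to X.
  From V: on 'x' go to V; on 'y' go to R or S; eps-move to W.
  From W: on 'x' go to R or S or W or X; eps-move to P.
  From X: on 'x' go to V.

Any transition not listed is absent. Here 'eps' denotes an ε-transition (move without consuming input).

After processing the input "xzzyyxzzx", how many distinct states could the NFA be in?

5

Start: ε-closure({P}) = {P, R}.
Read 'x': {P, R} → {P, R, S, T, U, X}.
Read 'z': {P, R, S, T, U, X} → {P, R, S, U, W}.
Read 'z': {P, R, S, U, W} → {R, U}.
Read 'y': {R, U} → {P, R, S, X}.
Read 'y': {P, R, S, X} → {P, R, S, U}.
Read 'x': {P, R, S, U} → {P, R, S, T, U, V, W, X}.
Read 'z': {P, R, S, T, U, V, W, X} → {P, R, S, U, W}.
Read 'z': {P, R, S, U, W} → {R, U}.
Read 'x': {R, U} → {P, R, T, U, X}.
That set has 5 states.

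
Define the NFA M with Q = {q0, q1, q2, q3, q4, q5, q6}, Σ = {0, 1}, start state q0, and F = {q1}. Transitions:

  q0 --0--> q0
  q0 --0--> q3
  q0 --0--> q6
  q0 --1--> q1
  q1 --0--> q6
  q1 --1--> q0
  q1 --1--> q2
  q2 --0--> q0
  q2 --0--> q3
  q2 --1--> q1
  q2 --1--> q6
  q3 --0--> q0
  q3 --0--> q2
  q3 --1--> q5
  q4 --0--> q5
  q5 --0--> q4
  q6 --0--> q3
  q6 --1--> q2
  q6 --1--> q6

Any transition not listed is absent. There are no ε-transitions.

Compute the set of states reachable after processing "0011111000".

Start in {q0}.
Read '0': q0→{q0, q3, q6}; now {q0, q3, q6}.
Read '0': q0→{q0, q3, q6}, q3→{q0, q2}, q6→{q3}; now {q0, q2, q3, q6}.
Read '1': q0→{q1}, q2→{q1, q6}, q3→{q5}, q6→{q2, q6}; now {q1, q2, q5, q6}.
Read '1': q1→{q0, q2}, q2→{q1, q6}, q5→∅, q6→{q2, q6}; now {q0, q1, q2, q6}.
Read '1': q0→{q1}, q1→{q0, q2}, q2→{q1, q6}, q6→{q2, q6}; now {q0, q1, q2, q6}.
Read '1': q0→{q1}, q1→{q0, q2}, q2→{q1, q6}, q6→{q2, q6}; now {q0, q1, q2, q6}.
Read '1': q0→{q1}, q1→{q0, q2}, q2→{q1, q6}, q6→{q2, q6}; now {q0, q1, q2, q6}.
Read '0': q0→{q0, q3, q6}, q1→{q6}, q2→{q0, q3}, q6→{q3}; now {q0, q3, q6}.
Read '0': q0→{q0, q3, q6}, q3→{q0, q2}, q6→{q3}; now {q0, q2, q3, q6}.
Read '0': q0→{q0, q3, q6}, q2→{q0, q3}, q3→{q0, q2}, q6→{q3}; now {q0, q2, q3, q6}.

{q0, q2, q3, q6}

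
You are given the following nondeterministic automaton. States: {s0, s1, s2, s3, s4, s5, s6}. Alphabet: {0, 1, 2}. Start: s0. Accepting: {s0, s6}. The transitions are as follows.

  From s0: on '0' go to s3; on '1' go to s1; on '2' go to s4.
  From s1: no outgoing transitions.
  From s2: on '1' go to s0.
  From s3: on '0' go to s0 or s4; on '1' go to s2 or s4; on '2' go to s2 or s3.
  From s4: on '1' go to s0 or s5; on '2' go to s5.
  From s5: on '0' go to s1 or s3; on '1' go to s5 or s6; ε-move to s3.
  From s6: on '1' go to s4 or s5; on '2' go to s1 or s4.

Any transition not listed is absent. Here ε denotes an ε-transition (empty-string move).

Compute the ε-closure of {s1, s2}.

{s1, s2}

Begin with {s1, s2}.
No ε-moves leave this set, so the closure equals the set itself.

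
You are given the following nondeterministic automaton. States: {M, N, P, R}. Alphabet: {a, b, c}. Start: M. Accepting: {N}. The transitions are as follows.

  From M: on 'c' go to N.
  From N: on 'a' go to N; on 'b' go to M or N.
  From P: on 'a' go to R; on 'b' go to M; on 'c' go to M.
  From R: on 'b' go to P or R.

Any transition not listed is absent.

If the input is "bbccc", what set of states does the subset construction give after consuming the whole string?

Start in {M}.
Read 'b': M→∅; now ∅.
The set is empty and remains empty for the remaining 4 symbols.

∅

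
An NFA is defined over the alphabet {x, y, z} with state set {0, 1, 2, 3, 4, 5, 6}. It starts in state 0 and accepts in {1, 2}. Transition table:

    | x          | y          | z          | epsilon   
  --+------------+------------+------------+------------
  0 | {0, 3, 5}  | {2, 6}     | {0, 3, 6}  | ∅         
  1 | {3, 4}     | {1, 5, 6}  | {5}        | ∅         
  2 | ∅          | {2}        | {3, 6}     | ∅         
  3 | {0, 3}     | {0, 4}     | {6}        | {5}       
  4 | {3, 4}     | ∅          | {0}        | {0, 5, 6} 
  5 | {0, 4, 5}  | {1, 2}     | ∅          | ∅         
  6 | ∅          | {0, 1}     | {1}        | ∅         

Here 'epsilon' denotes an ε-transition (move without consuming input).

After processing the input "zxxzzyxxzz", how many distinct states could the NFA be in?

Start in {0}.
Read 'z': {0} → {0, 3, 5, 6}.
Read 'x': {0, 3, 5, 6} → {0, 3, 4, 5, 6}.
Read 'x': {0, 3, 4, 5, 6} → {0, 3, 4, 5, 6}.
Read 'z': {0, 3, 4, 5, 6} → {0, 1, 3, 5, 6}.
Read 'z': {0, 1, 3, 5, 6} → {0, 1, 3, 5, 6}.
Read 'y': {0, 1, 3, 5, 6} → {0, 1, 2, 4, 5, 6}.
Read 'x': {0, 1, 2, 4, 5, 6} → {0, 3, 4, 5, 6}.
Read 'x': {0, 3, 4, 5, 6} → {0, 3, 4, 5, 6}.
Read 'z': {0, 3, 4, 5, 6} → {0, 1, 3, 5, 6}.
Read 'z': {0, 1, 3, 5, 6} → {0, 1, 3, 5, 6}.
That set has 5 states.

5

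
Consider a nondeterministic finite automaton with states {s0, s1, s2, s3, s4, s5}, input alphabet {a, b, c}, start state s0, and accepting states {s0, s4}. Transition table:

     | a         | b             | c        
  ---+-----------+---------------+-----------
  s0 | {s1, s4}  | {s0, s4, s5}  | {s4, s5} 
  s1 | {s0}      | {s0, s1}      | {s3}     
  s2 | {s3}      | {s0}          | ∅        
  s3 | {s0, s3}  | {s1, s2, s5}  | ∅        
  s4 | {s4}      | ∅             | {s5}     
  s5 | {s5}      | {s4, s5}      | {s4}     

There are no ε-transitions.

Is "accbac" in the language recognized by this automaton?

No

Start in {s0}.
Read 'a': s0→{s1, s4}; now {s1, s4}.
Read 'c': s1→{s3}, s4→{s5}; now {s3, s5}.
Read 'c': s3→∅, s5→{s4}; now {s4}.
Read 'b': s4→∅; now ∅.
The set is empty and remains empty for the remaining 2 symbols.
The final set ∅ contains no accepting state.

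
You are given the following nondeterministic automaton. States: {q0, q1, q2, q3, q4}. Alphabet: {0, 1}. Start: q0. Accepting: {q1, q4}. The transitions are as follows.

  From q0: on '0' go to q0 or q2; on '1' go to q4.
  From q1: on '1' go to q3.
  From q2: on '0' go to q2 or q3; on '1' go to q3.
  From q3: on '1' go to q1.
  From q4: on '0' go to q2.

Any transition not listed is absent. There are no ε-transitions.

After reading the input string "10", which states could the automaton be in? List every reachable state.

{q2}

Start in {q0}.
Read '1': {q0} → {q4}.
Read '0': {q4} → {q2}.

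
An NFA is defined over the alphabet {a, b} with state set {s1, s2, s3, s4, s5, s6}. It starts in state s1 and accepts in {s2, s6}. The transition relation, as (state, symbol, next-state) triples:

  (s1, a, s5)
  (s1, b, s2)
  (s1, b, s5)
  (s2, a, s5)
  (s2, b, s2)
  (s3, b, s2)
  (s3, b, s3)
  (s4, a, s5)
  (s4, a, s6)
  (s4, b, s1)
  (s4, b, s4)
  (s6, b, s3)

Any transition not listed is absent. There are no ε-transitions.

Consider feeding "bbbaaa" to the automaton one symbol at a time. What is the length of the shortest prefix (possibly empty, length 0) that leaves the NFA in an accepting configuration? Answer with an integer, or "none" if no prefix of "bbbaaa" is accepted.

Start in {s1}.
Read 'b': s1→{s2, s5}; now {s2, s5}.
None of the earlier sets intersect F, but {s2, s5} does.

1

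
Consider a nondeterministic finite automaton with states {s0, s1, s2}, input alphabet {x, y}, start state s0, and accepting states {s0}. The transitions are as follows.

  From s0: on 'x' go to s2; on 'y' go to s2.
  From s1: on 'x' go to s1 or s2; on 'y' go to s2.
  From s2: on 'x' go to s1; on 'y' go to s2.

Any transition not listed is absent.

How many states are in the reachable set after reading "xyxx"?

2

Start in {s0}.
Read 'x': {s0} → {s2}.
Read 'y': {s2} → {s2}.
Read 'x': {s2} → {s1}.
Read 'x': {s1} → {s1, s2}.
That set has 2 states.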